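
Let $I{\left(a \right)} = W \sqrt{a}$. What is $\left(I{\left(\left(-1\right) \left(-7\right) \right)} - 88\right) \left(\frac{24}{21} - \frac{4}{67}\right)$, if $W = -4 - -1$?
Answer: $- \frac{44704}{469} - \frac{1524 \sqrt{7}}{469} \approx -103.92$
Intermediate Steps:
$W = -3$ ($W = -4 + 1 = -3$)
$I{\left(a \right)} = - 3 \sqrt{a}$
$\left(I{\left(\left(-1\right) \left(-7\right) \right)} - 88\right) \left(\frac{24}{21} - \frac{4}{67}\right) = \left(- 3 \sqrt{\left(-1\right) \left(-7\right)} - 88\right) \left(\frac{24}{21} - \frac{4}{67}\right) = \left(- 3 \sqrt{7} - 88\right) \left(24 \cdot \frac{1}{21} - \frac{4}{67}\right) = \left(-88 - 3 \sqrt{7}\right) \left(\frac{8}{7} - \frac{4}{67}\right) = \left(-88 - 3 \sqrt{7}\right) \frac{508}{469} = - \frac{44704}{469} - \frac{1524 \sqrt{7}}{469}$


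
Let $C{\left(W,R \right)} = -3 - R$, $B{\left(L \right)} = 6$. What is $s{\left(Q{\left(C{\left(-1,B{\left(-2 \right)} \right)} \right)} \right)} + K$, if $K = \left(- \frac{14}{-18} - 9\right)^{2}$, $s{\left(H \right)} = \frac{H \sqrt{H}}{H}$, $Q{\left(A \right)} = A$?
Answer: $\frac{5476}{81} + 3 i \approx 67.605 + 3.0 i$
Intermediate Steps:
$s{\left(H \right)} = \sqrt{H}$ ($s{\left(H \right)} = \frac{H^{\frac{3}{2}}}{H} = \sqrt{H}$)
$K = \frac{5476}{81}$ ($K = \left(\left(-14\right) \left(- \frac{1}{18}\right) - 9\right)^{2} = \left(\frac{7}{9} - 9\right)^{2} = \left(- \frac{74}{9}\right)^{2} = \frac{5476}{81} \approx 67.605$)
$s{\left(Q{\left(C{\left(-1,B{\left(-2 \right)} \right)} \right)} \right)} + K = \sqrt{-3 - 6} + \frac{5476}{81} = \sqrt{-9} + \frac{5476}{81} = 3 i + \frac{5476}{81} = \frac{5476}{81} + 3 i$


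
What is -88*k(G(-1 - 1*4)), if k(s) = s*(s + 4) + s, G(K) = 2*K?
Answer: -4400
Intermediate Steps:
k(s) = s + s*(4 + s) (k(s) = s*(4 + s) + s = s + s*(4 + s))
-88*k(G(-1 - 1*4)) = -88*2*(-1 - 1*4)*(5 + 2*(-1 - 1*4)) = -88*2*(-1 - 4)*(5 + 2*(-1 - 4)) = -88*2*(-5)*(5 + 2*(-5)) = -(-880)*(5 - 10) = -(-880)*(-5) = -88*50 = -4400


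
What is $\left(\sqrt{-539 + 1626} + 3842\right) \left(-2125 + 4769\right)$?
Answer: $10158248 + 2644 \sqrt{1087} \approx 1.0245 \cdot 10^{7}$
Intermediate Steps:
$\left(\sqrt{-539 + 1626} + 3842\right) \left(-2125 + 4769\right) = \left(\sqrt{1087} + 3842\right) 2644 = \left(3842 + \sqrt{1087}\right) 2644 = 10158248 + 2644 \sqrt{1087}$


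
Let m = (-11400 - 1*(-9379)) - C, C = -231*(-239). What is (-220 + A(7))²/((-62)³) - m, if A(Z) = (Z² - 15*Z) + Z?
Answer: 13639439079/238328 ≈ 57230.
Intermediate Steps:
A(Z) = Z² - 14*Z
C = 55209
m = -57230 (m = (-11400 - 1*(-9379)) - 1*55209 = (-11400 + 9379) - 55209 = -2021 - 55209 = -57230)
(-220 + A(7))²/((-62)³) - m = (-220 + 7*(-14 + 7))²/((-62)³) - 1*(-57230) = (-220 + 7*(-7))²/(-238328) + 57230 = (-220 - 49)²*(-1/238328) + 57230 = (-269)²*(-1/238328) + 57230 = 72361*(-1/238328) + 57230 = -72361/238328 + 57230 = 13639439079/238328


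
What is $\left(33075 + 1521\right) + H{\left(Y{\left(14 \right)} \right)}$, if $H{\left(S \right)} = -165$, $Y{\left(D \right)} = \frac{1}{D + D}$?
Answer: $34431$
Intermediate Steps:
$Y{\left(D \right)} = \frac{1}{2 D}$
$\left(33075 + 1521\right) + H{\left(Y{\left(14 \right)} \right)} = \left(33075 + 1521\right) - 165 = 34596 - 165 = 34431$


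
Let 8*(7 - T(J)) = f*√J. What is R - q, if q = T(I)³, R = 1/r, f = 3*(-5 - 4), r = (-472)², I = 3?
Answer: -118143399/111392 - 313065*√3/512 ≈ -2119.7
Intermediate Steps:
r = 222784
f = -27 (f = 3*(-9) = -27)
R = 1/222784 ≈ 4.4887e-6
T(J) = 7 + 27*√J/8 (T(J) = 7 - (-27)*√J/8 = 7 + 27*√J/8)
q = (7 + 27*√3/8)³ ≈ 2119.7
R - q = 1/222784 - (67879/64 + 313065*√3/512) = 1/222784 + (-67879/64 - 313065*√3/512) = -118143399/111392 - 313065*√3/512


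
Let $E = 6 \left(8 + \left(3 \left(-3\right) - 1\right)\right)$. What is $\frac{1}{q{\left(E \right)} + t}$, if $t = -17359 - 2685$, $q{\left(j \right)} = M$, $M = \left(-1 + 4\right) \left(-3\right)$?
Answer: $- \frac{1}{20053} \approx -4.9868 \cdot 10^{-5}$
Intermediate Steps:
$M = -9$ ($M = 3 \left(-3\right) = -9$)
$E = -12$ ($E = 6 \left(8 - 10\right) = 6 \left(-2\right) = -12$)
$q{\left(j \right)} = -9$
$t = -20044$ ($t = -17359 - 2685 = -20044$)
$\frac{1}{q{\left(E \right)} + t} = \frac{1}{-9 - 20044} = \frac{1}{-20053} = - \frac{1}{20053}$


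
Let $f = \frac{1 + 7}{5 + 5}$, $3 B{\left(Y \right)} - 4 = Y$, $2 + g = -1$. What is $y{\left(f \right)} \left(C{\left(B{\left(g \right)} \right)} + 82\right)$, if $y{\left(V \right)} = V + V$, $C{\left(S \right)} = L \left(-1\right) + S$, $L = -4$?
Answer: $\frac{2072}{15} \approx 138.13$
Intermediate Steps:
$g = -3$ ($g = -2 - 1 = -3$)
$B{\left(Y \right)} = \frac{4}{3} + \frac{Y}{3}$
$f = \frac{4}{5}$ ($f = \frac{8}{10} = 8 \cdot \frac{1}{10} = \frac{4}{5} \approx 0.8$)
$C{\left(S \right)} = 4 + S$ ($C{\left(S \right)} = \left(-4\right) \left(-1\right) + S = 4 + S$)
$y{\left(V \right)} = 2 V$
$y{\left(f \right)} \left(C{\left(B{\left(g \right)} \right)} + 82\right) = 2 \cdot \frac{4}{5} \left(\left(4 + \left(\frac{4}{3} + \frac{1}{3} \left(-3\right)\right)\right) + 82\right) = \frac{8 \left(\left(4 + \left(\frac{4}{3} - 1\right)\right) + 82\right)}{5} = \frac{8 \left(\left(4 + \frac{1}{3}\right) + 82\right)}{5} = \frac{8 \left(\frac{13}{3} + 82\right)}{5} = \frac{8}{5} \cdot \frac{259}{3} = \frac{2072}{15}$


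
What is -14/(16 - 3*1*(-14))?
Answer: -7/29 ≈ -0.24138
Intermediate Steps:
-14/(16 - 3*1*(-14)) = -14/(16 - 3*(-14)) = -14/(16 + 42) = -14/58 = -14*1/58 = -7/29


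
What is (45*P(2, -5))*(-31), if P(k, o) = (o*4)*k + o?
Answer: 62775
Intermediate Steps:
P(k, o) = o + 4*k*o (P(k, o) = (4*o)*k + o = 4*k*o + o = o + 4*k*o)
(45*P(2, -5))*(-31) = (45*(-5*(1 + 4*2)))*(-31) = (45*(-5*(1 + 8)))*(-31) = (45*(-5*9))*(-31) = (45*(-45))*(-31) = -2025*(-31) = 62775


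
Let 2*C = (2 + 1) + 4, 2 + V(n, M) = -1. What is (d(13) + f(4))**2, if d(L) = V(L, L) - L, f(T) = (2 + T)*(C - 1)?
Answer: 1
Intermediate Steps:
V(n, M) = -3 (V(n, M) = -2 - 1 = -3)
C = 7/2 (C = ((2 + 1) + 4)/2 = (3 + 4)/2 = (1/2)*7 = 7/2 ≈ 3.5000)
f(T) = 5 + 5*T/2 (f(T) = (2 + T)*(7/2 - 1) = (2 + T)*(5/2) = 5 + 5*T/2)
d(L) = -3 - L
(d(13) + f(4))**2 = ((-3 - 1*13) + (5 + (5/2)*4))**2 = ((-3 - 13) + (5 + 10))**2 = (-16 + 15)**2 = (-1)**2 = 1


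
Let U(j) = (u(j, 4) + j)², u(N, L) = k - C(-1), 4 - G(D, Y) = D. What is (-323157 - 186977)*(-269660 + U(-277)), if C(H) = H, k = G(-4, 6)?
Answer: 100922870024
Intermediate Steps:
G(D, Y) = 4 - D
k = 8 (k = 4 - 1*(-4) = 4 + 4 = 8)
u(N, L) = 9 (u(N, L) = 8 - 1*(-1) = 8 + 1 = 9)
U(j) = (9 + j)²
(-323157 - 186977)*(-269660 + U(-277)) = (-323157 - 186977)*(-269660 + (9 - 277)²) = -510134*(-269660 + (-268)²) = -510134*(-269660 + 71824) = -510134*(-197836) = 100922870024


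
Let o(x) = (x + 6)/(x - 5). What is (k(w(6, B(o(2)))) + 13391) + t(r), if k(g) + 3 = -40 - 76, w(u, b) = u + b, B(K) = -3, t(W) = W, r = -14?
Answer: 13258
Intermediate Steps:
o(x) = (6 + x)/(-5 + x)
w(u, b) = b + u
k(g) = -119 (k(g) = -3 + (-40 - 76) = -3 - 116 = -119)
(k(w(6, B(o(2)))) + 13391) + t(r) = (-119 + 13391) - 14 = 13272 - 14 = 13258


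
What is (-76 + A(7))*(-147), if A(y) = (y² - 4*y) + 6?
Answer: 7203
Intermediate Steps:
A(y) = 6 + y² - 4*y
(-76 + A(7))*(-147) = (-76 + (6 + 7² - 4*7))*(-147) = (-76 + (6 + 49 - 28))*(-147) = (-76 + 27)*(-147) = -49*(-147) = 7203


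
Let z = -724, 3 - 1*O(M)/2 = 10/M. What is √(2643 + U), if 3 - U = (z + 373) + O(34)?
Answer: √864569/17 ≈ 54.695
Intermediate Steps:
O(M) = 6 - 20/M
U = 5926/17 (U = 3 - ((-724 + 373) + (6 - 20/34)) = 3 - (-351 + (6 - 20*1/34)) = 3 - (-351 + (6 - 10/17)) = 3 - (-351 + 92/17) = 3 - 1*(-5875/17) = 3 + 5875/17 = 5926/17 ≈ 348.59)
√(2643 + U) = √(2643 + 5926/17) = √(50857/17) = √864569/17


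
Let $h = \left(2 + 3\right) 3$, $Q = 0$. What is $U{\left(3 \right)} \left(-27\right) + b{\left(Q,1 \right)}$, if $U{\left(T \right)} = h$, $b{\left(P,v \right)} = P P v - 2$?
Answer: $-407$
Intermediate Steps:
$b{\left(P,v \right)} = -2 + v P^{2}$ ($b{\left(P,v \right)} = P^{2} v - 2 = v P^{2} - 2 = -2 + v P^{2}$)
$h = 15$ ($h = 5 \cdot 3 = 15$)
$U{\left(T \right)} = 15$
$U{\left(3 \right)} \left(-27\right) + b{\left(Q,1 \right)} = 15 \left(-27\right) - \left(2 - 0^{2}\right) = -405 + \left(-2 + 1 \cdot 0\right) = -405 + \left(-2 + 0\right) = -405 - 2 = -407$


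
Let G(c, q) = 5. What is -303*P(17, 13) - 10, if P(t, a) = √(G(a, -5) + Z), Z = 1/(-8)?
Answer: -10 - 303*√78/4 ≈ -679.01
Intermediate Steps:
Z = -⅛ ≈ -0.12500
P(t, a) = √78/4 (P(t, a) = √(5 - ⅛) = √(39/8) = √78/4)
-303*P(17, 13) - 10 = -303*√78/4 - 10 = -10 - 303*√78/4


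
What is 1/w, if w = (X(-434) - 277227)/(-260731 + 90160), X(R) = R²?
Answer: 170571/88871 ≈ 1.9193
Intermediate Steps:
w = 88871/170571 (w = ((-434)² - 277227)/(-260731 + 90160) = (188356 - 277227)/(-170571) = -88871*(-1/170571) = 88871/170571 ≈ 0.52102)
1/w = 1/(88871/170571) = 170571/88871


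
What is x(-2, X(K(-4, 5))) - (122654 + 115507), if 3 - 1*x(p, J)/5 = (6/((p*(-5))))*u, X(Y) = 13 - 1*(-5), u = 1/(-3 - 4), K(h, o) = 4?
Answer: -1667019/7 ≈ -2.3815e+5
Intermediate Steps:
u = -⅐ (u = 1/(-7) = -⅐ ≈ -0.14286)
X(Y) = 18 (X(Y) = 13 + 5 = 18)
x(p, J) = 15 - 6/(7*p) (x(p, J) = 15 - 5*6/((p*(-5)))*(-1)/7 = 15 - 5*6/((-5*p))*(-1)/7 = 15 - 5*6*(-1/(5*p))*(-1)/7 = 15 - 5*(-6/(5*p))*(-1)/7 = 15 - 6/(7*p))
x(-2, X(K(-4, 5))) - (122654 + 115507) = (15 - 6/7/(-2)) - (122654 + 115507) = (15 - 6/7*(-½)) - 1*238161 = (15 + 3/7) - 238161 = 108/7 - 238161 = -1667019/7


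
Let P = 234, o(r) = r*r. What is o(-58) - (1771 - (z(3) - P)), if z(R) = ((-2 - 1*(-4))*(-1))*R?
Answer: 1353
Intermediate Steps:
o(r) = r²
z(R) = -2*R (z(R) = ((-2 + 4)*(-1))*R = (2*(-1))*R = -2*R)
o(-58) - (1771 - (z(3) - P)) = (-58)² - (1771 - (-2*3 - 1*234)) = 3364 - (1771 - (-6 - 234)) = 3364 - (1771 - 1*(-240)) = 3364 - (1771 + 240) = 3364 - 1*2011 = 3364 - 2011 = 1353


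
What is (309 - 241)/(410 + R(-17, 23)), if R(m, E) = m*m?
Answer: 68/699 ≈ 0.097282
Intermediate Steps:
R(m, E) = m²
(309 - 241)/(410 + R(-17, 23)) = (309 - 241)/(410 + (-17)²) = 68/(410 + 289) = 68/699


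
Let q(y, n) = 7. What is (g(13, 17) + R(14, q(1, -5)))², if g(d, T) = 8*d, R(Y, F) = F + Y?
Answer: 15625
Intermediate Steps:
(g(13, 17) + R(14, q(1, -5)))² = (8*13 + (7 + 14))² = (104 + 21)² = 125² = 15625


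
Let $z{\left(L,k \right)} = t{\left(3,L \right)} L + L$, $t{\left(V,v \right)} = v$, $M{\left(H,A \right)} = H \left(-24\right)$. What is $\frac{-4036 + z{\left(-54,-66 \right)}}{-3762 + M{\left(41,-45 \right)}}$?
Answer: $\frac{587}{2373} \approx 0.24737$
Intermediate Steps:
$M{\left(H,A \right)} = - 24 H$
$z{\left(L,k \right)} = L + L^{2}$ ($z{\left(L,k \right)} = L L + L = L^{2} + L = L + L^{2}$)
$\frac{-4036 + z{\left(-54,-66 \right)}}{-3762 + M{\left(41,-45 \right)}} = \frac{-4036 - 54 \left(1 - 54\right)}{-3762 - 984} = \frac{-4036 - -2862}{-3762 - 984} = \frac{-4036 + 2862}{-4746} = \left(-1174\right) \left(- \frac{1}{4746}\right) = \frac{587}{2373}$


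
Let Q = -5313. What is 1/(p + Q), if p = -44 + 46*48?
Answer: -1/3149 ≈ -0.00031756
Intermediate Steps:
p = 2164 (p = -44 + 2208 = 2164)
1/(p + Q) = 1/(2164 - 5313) = 1/(-3149) = -1/3149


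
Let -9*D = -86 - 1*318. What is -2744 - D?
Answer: -25100/9 ≈ -2788.9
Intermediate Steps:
D = 404/9 (D = -(-86 - 1*318)/9 = -(-86 - 318)/9 = -⅑*(-404) = 404/9 ≈ 44.889)
-2744 - D = -2744 - 1*404/9 = -2744 - 404/9 = -25100/9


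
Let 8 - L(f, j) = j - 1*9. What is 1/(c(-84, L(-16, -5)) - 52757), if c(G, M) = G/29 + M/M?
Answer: -29/1530008 ≈ -1.8954e-5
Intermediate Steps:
L(f, j) = 17 - j (L(f, j) = 8 - (j - 1*9) = 8 - (j - 9) = 8 - (-9 + j) = 8 + (9 - j) = 17 - j)
c(G, M) = 1 + G/29 (c(G, M) = G*(1/29) + 1 = G/29 + 1 = 1 + G/29)
1/(c(-84, L(-16, -5)) - 52757) = 1/((1 + (1/29)*(-84)) - 52757) = 1/((1 - 84/29) - 52757) = 1/(-55/29 - 52757) = 1/(-1530008/29) = -29/1530008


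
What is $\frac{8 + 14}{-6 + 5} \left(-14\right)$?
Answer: $308$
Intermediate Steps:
$\frac{8 + 14}{-6 + 5} \left(-14\right) = \frac{22}{-1} \left(-14\right) = 22 \left(-1\right) \left(-14\right) = \left(-22\right) \left(-14\right) = 308$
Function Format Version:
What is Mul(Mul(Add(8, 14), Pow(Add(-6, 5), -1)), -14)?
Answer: 308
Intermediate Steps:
Mul(Mul(Add(8, 14), Pow(Add(-6, 5), -1)), -14) = Mul(Mul(22, Pow(-1, -1)), -14) = Mul(Mul(22, -1), -14) = Mul(-22, -14) = 308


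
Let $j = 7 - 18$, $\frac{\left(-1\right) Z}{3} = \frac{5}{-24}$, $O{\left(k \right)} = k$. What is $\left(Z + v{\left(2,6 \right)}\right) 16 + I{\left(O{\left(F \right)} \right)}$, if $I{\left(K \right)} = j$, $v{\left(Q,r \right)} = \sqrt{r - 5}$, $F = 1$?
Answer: $15$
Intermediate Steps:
$v{\left(Q,r \right)} = \sqrt{-5 + r}$
$Z = \frac{5}{8}$ ($Z = - 3 \frac{5}{-24} = - 3 \cdot 5 \left(- \frac{1}{24}\right) = \left(-3\right) \left(- \frac{5}{24}\right) = \frac{5}{8} \approx 0.625$)
$j = -11$ ($j = 7 - 18 = -11$)
$I{\left(K \right)} = -11$
$\left(Z + v{\left(2,6 \right)}\right) 16 + I{\left(O{\left(F \right)} \right)} = \left(\frac{5}{8} + \sqrt{-5 + 6}\right) 16 - 11 = \left(\frac{5}{8} + \sqrt{1}\right) 16 - 11 = \left(\frac{5}{8} + 1\right) 16 - 11 = \frac{13}{8} \cdot 16 - 11 = 26 - 11 = 15$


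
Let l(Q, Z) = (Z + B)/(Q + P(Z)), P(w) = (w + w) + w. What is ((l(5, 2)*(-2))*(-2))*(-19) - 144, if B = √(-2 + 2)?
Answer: -1736/11 ≈ -157.82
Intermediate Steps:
P(w) = 3*w (P(w) = 2*w + w = 3*w)
B = 0 (B = √0 = 0)
l(Q, Z) = Z/(Q + 3*Z) (l(Q, Z) = (Z + 0)/(Q + 3*Z) = Z/(Q + 3*Z))
((l(5, 2)*(-2))*(-2))*(-19) - 144 = (((2/(5 + 3*2))*(-2))*(-2))*(-19) - 144 = (((2/(5 + 6))*(-2))*(-2))*(-19) - 144 = (((2/11)*(-2))*(-2))*(-19) - 144 = -4/11*(-2)*(-19) - 144 = (8/11)*(-19) - 144 = -152/11 - 144 = -1736/11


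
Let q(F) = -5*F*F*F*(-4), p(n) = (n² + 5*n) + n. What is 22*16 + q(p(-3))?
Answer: -14228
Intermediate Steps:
p(n) = n² + 6*n
q(F) = 20*F³ (q(F) = -5*F²*F*(-4) = -5*F³*(-4) = 20*F³)
22*16 + q(p(-3)) = 22*16 + 20*(-3*(6 - 3))³ = 352 + 20*(-3*3)³ = 352 + 20*(-9)³ = 352 + 20*(-729) = 352 - 14580 = -14228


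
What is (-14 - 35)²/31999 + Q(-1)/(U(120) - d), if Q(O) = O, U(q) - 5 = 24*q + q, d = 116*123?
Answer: 27074462/360404737 ≈ 0.075122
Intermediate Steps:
d = 14268
U(q) = 5 + 25*q (U(q) = 5 + (24*q + q) = 5 + 25*q)
(-14 - 35)²/31999 + Q(-1)/(U(120) - d) = (-14 - 35)²/31999 - 1/((5 + 25*120) - 1*14268) = (-49)²*(1/31999) - 1/((5 + 3000) - 14268) = 2401*(1/31999) - 1/(3005 - 14268) = 2401/31999 - 1/(-11263) = 2401/31999 - 1*(-1/11263) = 2401/31999 + 1/11263 = 27074462/360404737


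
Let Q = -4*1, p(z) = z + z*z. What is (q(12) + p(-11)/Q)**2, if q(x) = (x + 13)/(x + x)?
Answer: 403225/576 ≈ 700.04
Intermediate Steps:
q(x) = (13 + x)/(2*x) (q(x) = (13 + x)/((2*x)) = (13 + x)*(1/(2*x)) = (13 + x)/(2*x))
p(z) = z + z**2
Q = -4
(q(12) + p(-11)/Q)**2 = ((1/2)*(13 + 12)/12 - 11*(1 - 11)/(-4))**2 = ((1/2)*(1/12)*25 - 11*(-10)*(-1/4))**2 = (25/24 + 110*(-1/4))**2 = (25/24 - 55/2)**2 = (-635/24)**2 = 403225/576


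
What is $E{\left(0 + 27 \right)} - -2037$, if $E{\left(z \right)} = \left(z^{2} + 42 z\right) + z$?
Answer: $3927$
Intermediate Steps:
$E{\left(z \right)} = z^{2} + 43 z$
$E{\left(0 + 27 \right)} - -2037 = \left(0 + 27\right) \left(43 + \left(0 + 27\right)\right) - -2037 = 27 \left(43 + 27\right) + 2037 = 27 \cdot 70 + 2037 = 1890 + 2037 = 3927$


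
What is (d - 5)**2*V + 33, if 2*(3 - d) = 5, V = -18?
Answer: -663/2 ≈ -331.50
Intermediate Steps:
d = 1/2 (d = 3 - 1/2*5 = 3 - 5/2 = 1/2 ≈ 0.50000)
(d - 5)**2*V + 33 = (1/2 - 5)**2*(-18) + 33 = (-9/2)**2*(-18) + 33 = (81/4)*(-18) + 33 = -729/2 + 33 = -663/2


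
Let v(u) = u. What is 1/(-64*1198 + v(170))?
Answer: -1/76502 ≈ -1.3072e-5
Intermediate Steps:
1/(-64*1198 + v(170)) = 1/(-64*1198 + 170) = 1/(-76672 + 170) = 1/(-76502) = -1/76502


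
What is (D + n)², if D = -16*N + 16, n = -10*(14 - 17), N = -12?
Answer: 56644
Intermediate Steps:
n = 30 (n = -10*(-3) = 30)
D = 208 (D = -16*(-12) + 16 = 192 + 16 = 208)
(D + n)² = (208 + 30)² = 238² = 56644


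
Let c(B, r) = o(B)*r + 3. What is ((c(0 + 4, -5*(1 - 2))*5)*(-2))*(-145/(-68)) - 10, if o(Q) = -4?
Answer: 705/2 ≈ 352.50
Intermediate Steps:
c(B, r) = 3 - 4*r (c(B, r) = -4*r + 3 = 3 - 4*r)
((c(0 + 4, -5*(1 - 2))*5)*(-2))*(-145/(-68)) - 10 = (((3 - (-20)*(1 - 2))*5)*(-2))*(-145/(-68)) - 10 = (((3 - (-20)*(-1))*5)*(-2))*(-145*(-1/68)) - 10 = (((3 - 4*5)*5)*(-2))*(145/68) - 10 = (((3 - 20)*5)*(-2))*(145/68) - 10 = (-17*5*(-2))*(145/68) - 10 = -85*(-2)*(145/68) - 10 = 170*(145/68) - 10 = 725/2 - 10 = 705/2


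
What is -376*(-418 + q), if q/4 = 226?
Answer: -182736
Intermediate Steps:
q = 904 (q = 4*226 = 904)
-376*(-418 + q) = -376*(-418 + 904) = -376*486 = -182736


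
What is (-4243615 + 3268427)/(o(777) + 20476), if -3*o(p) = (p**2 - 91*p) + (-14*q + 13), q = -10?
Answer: 975188/157249 ≈ 6.2016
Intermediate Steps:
o(p) = -51 - p**2/3 + 91*p/3 (o(p) = -((p**2 - 91*p) + (-14*(-10) + 13))/3 = -((p**2 - 91*p) + (140 + 13))/3 = -((p**2 - 91*p) + 153)/3 = -(153 + p**2 - 91*p)/3 = -51 - p**2/3 + 91*p/3)
(-4243615 + 3268427)/(o(777) + 20476) = (-4243615 + 3268427)/((-51 - 1/3*777**2 + (91/3)*777) + 20476) = -975188/((-51 - 1/3*603729 + 23569) + 20476) = -975188/((-51 - 201243 + 23569) + 20476) = -975188/(-177725 + 20476) = -975188/(-157249) = -975188*(-1/157249) = 975188/157249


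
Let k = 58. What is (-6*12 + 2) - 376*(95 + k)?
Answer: -57598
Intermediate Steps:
(-6*12 + 2) - 376*(95 + k) = (-6*12 + 2) - 376*(95 + 58) = (-72 + 2) - 376*153 = -70 - 57528 = -57598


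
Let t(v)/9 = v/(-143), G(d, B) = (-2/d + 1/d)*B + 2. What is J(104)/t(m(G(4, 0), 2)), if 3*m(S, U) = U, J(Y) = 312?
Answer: -7436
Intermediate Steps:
G(d, B) = 2 - B/d (G(d, B) = (-2/d + 1/d)*B + 2 = (-1/d)*B + 2 = -B/d + 2 = 2 - B/d)
m(S, U) = U/3
t(v) = -9*v/143 (t(v) = 9*(v/(-143)) = 9*(v*(-1/143)) = 9*(-v/143) = -9*v/143)
J(104)/t(m(G(4, 0), 2)) = 312/((-3*2/143)) = 312/((-9/143*⅔)) = 312/(-6/143) = 312*(-143/6) = -7436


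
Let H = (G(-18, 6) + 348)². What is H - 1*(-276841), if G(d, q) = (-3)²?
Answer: 404290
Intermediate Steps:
G(d, q) = 9
H = 127449 (H = (9 + 348)² = 357² = 127449)
H - 1*(-276841) = 127449 - 1*(-276841) = 127449 + 276841 = 404290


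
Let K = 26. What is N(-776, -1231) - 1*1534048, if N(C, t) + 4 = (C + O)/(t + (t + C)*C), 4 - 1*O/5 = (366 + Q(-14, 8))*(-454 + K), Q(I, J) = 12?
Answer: -2387292448288/1556201 ≈ -1.5341e+6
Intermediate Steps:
O = 808940 (O = 20 - 5*(366 + 12)*(-454 + 26) = 20 - 1890*(-428) = 20 - 5*(-161784) = 20 + 808920 = 808940)
N(C, t) = -4 + (808940 + C)/(t + C*(C + t)) (N(C, t) = -4 + (C + 808940)/(t + (t + C)*C) = -4 + (808940 + C)/(t + (C + t)*C) = -4 + (808940 + C)/(t + C*(C + t)))
N(-776, -1231) - 1*1534048 = (808940 - 776 - 4*(-1231) - 4*(-776)² - 4*(-776)*(-1231))/(-1231 + (-776)² - 776*(-1231)) - 1*1534048 = (808940 - 776 + 4924 - 4*602176 - 3821024)/(-1231 + 602176 + 955256) - 1534048 = (808940 - 776 + 4924 - 2408704 - 3821024)/1556201 - 1534048 = (1/1556201)*(-5416640) - 1534048 = -5416640/1556201 - 1534048 = -2387292448288/1556201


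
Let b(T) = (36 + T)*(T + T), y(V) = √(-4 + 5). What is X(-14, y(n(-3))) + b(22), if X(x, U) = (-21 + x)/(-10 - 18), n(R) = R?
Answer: 10213/4 ≈ 2553.3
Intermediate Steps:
y(V) = 1 (y(V) = √1 = 1)
X(x, U) = ¾ - x/28 (X(x, U) = (-21 + x)/(-28) = (-21 + x)*(-1/28) = ¾ - x/28)
b(T) = 2*T*(36 + T) (b(T) = (36 + T)*(2*T) = 2*T*(36 + T))
X(-14, y(n(-3))) + b(22) = (¾ - 1/28*(-14)) + 2*22*(36 + 22) = (¾ + ½) + 2*22*58 = 5/4 + 2552 = 10213/4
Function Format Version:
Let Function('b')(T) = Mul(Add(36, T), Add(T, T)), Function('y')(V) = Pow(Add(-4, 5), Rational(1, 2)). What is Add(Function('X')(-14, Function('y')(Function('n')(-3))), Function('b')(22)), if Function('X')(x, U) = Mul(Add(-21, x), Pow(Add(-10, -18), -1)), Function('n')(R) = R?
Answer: Rational(10213, 4) ≈ 2553.3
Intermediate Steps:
Function('y')(V) = 1 (Function('y')(V) = Pow(1, Rational(1, 2)) = 1)
Function('X')(x, U) = Add(Rational(3, 4), Mul(Rational(-1, 28), x)) (Function('X')(x, U) = Mul(Add(-21, x), Pow(-28, -1)) = Mul(Add(-21, x), Rational(-1, 28)) = Add(Rational(3, 4), Mul(Rational(-1, 28), x)))
Function('b')(T) = Mul(2, T, Add(36, T)) (Function('b')(T) = Mul(Add(36, T), Mul(2, T)) = Mul(2, T, Add(36, T)))
Add(Function('X')(-14, Function('y')(Function('n')(-3))), Function('b')(22)) = Add(Add(Rational(3, 4), Mul(Rational(-1, 28), -14)), Mul(2, 22, Add(36, 22))) = Add(Add(Rational(3, 4), Rational(1, 2)), Mul(2, 22, 58)) = Add(Rational(5, 4), 2552) = Rational(10213, 4)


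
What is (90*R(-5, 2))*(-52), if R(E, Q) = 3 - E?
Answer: -37440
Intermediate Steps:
(90*R(-5, 2))*(-52) = (90*(3 - 1*(-5)))*(-52) = (90*(3 + 5))*(-52) = (90*8)*(-52) = 720*(-52) = -37440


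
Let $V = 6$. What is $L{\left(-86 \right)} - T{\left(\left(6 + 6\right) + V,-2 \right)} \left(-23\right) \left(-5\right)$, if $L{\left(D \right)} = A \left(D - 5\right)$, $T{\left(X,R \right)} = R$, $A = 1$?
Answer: $139$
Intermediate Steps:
$L{\left(D \right)} = -5 + D$ ($L{\left(D \right)} = 1 \left(D - 5\right) = 1 \left(-5 + D\right) = -5 + D$)
$L{\left(-86 \right)} - T{\left(\left(6 + 6\right) + V,-2 \right)} \left(-23\right) \left(-5\right) = \left(-5 - 86\right) - \left(-2\right) \left(-23\right) \left(-5\right) = -91 - 46 \left(-5\right) = -91 - -230 = -91 + 230 = 139$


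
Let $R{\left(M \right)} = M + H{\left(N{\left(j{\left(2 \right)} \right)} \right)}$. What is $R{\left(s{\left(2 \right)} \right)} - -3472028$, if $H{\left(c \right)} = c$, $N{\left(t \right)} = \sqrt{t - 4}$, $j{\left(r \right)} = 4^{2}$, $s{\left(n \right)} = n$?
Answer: $3472030 + 2 \sqrt{3} \approx 3.472 \cdot 10^{6}$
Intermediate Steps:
$j{\left(r \right)} = 16$
$N{\left(t \right)} = \sqrt{-4 + t}$
$R{\left(M \right)} = M + 2 \sqrt{3}$ ($R{\left(M \right)} = M + \sqrt{-4 + 16} = M + \sqrt{12} = M + 2 \sqrt{3}$)
$R{\left(s{\left(2 \right)} \right)} - -3472028 = \left(2 + 2 \sqrt{3}\right) - -3472028 = \left(2 + 2 \sqrt{3}\right) + 3472028 = 3472030 + 2 \sqrt{3}$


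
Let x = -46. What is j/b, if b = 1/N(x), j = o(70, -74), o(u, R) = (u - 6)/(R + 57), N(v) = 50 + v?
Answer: -256/17 ≈ -15.059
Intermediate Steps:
o(u, R) = (-6 + u)/(57 + R)
j = -64/17 (j = (-6 + 70)/(57 - 74) = 64/(-17) = -1/17*64 = -64/17 ≈ -3.7647)
b = 1/4 (b = 1/(50 - 46) = 1/4 ≈ 0.25000)
j/b = -64/(17*1/4) = -64/17*4 = -256/17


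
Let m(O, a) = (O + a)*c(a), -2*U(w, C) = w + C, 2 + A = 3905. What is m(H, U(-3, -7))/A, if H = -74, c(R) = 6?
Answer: -138/1301 ≈ -0.10607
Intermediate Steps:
A = 3903 (A = -2 + 3905 = 3903)
U(w, C) = -C/2 - w/2 (U(w, C) = -(w + C)/2 = -(C + w)/2 = -C/2 - w/2)
m(O, a) = 6*O + 6*a (m(O, a) = (O + a)*6 = 6*O + 6*a)
m(H, U(-3, -7))/A = (6*(-74) + 6*(-½*(-7) - ½*(-3)))/3903 = (-444 + 6*(7/2 + 3/2))*(1/3903) = (-444 + 6*5)*(1/3903) = (-444 + 30)*(1/3903) = -414*1/3903 = -138/1301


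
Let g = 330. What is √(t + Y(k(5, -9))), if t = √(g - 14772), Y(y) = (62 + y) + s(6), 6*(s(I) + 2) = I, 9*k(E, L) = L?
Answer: √(60 + I*√14442) ≈ 9.857 + 6.0959*I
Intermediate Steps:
k(E, L) = L/9
s(I) = -2 + I/6
Y(y) = 61 + y (Y(y) = (62 + y) + (-2 + (⅙)*6) = (62 + y) + (-2 + 1) = (62 + y) - 1 = 61 + y)
t = I*√14442 (t = √(330 - 14772) = √(-14442) = I*√14442 ≈ 120.17*I)
√(t + Y(k(5, -9))) = √(I*√14442 + (61 + (⅑)*(-9))) = √(I*√14442 + (61 - 1)) = √(I*√14442 + 60) = √(60 + I*√14442)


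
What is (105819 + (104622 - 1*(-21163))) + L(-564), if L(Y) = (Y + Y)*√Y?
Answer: 231604 - 2256*I*√141 ≈ 2.316e+5 - 26789.0*I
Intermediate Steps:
L(Y) = 2*Y^(3/2) (L(Y) = (2*Y)*√Y = 2*Y^(3/2))
(105819 + (104622 - 1*(-21163))) + L(-564) = (105819 + (104622 - 1*(-21163))) + 2*(-564)^(3/2) = (105819 + (104622 + 21163)) + 2*(-1128*I*√141) = (105819 + 125785) - 2256*I*√141 = 231604 - 2256*I*√141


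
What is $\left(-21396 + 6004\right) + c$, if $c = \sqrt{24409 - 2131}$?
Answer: $-15392 + \sqrt{22278} \approx -15243.0$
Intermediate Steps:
$c = \sqrt{22278} \approx 149.26$
$\left(-21396 + 6004\right) + c = \left(-21396 + 6004\right) + \sqrt{22278} = -15392 + \sqrt{22278}$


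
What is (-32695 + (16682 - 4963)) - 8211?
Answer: -29187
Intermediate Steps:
(-32695 + (16682 - 4963)) - 8211 = (-32695 + 11719) - 8211 = -20976 - 8211 = -29187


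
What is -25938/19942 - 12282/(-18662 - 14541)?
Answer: -308145885/331067113 ≈ -0.93077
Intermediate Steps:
-25938/19942 - 12282/(-18662 - 14541) = -25938*1/19942 - 12282/(-33203) = -12969/9971 - 12282*(-1/33203) = -12969/9971 + 12282/33203 = -308145885/331067113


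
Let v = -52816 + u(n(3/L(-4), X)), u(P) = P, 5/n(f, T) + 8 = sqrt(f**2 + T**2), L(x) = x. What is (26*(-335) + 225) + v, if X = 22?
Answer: -412493789/6729 + 20*sqrt(7753)/6729 ≈ -61301.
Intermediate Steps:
n(f, T) = 5/(-8 + sqrt(T**2 + f**2)) (n(f, T) = 5/(-8 + sqrt(f**2 + T**2)) = 5/(-8 + sqrt(T**2 + f**2)))
v = -52816 + 5/(-8 + sqrt(7753)/4) (v = -52816 + 5/(-8 + sqrt(22**2 + (3/(-4))**2)) = -52816 + 5/(-8 + sqrt(484 + (3*(-1/4))**2)) = -52816 + 5/(-8 + sqrt(484 + (-3/4)**2)) = -52816 + 5/(-8 + sqrt(484 + 9/16)) = -52816 + 5/(-8 + sqrt(7753/16)) = -52816 + 5/(-8 + sqrt(7753)/4) ≈ -52816.)
(26*(-335) + 225) + v = (26*(-335) + 225) + (-355398224/6729 + 20*sqrt(7753)/6729) = (-8710 + 225) + (-355398224/6729 + 20*sqrt(7753)/6729) = -8485 + (-355398224/6729 + 20*sqrt(7753)/6729) = -412493789/6729 + 20*sqrt(7753)/6729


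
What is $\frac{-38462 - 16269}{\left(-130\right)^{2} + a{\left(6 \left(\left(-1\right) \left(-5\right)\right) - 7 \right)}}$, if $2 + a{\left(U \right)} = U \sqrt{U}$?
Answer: $- \frac{924844438}{285530237} + \frac{1258813 \sqrt{23}}{285530237} \approx -3.2179$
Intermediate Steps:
$a{\left(U \right)} = -2 + U^{\frac{3}{2}}$ ($a{\left(U \right)} = -2 + U \sqrt{U} = -2 + U^{\frac{3}{2}}$)
$\frac{-38462 - 16269}{\left(-130\right)^{2} + a{\left(6 \left(\left(-1\right) \left(-5\right)\right) - 7 \right)}} = \frac{-38462 - 16269}{\left(-130\right)^{2} - \left(2 - \left(6 \left(\left(-1\right) \left(-5\right)\right) - 7\right)^{\frac{3}{2}}\right)} = - \frac{54731}{16900 - \left(2 - \left(6 \cdot 5 - 7\right)^{\frac{3}{2}}\right)} = - \frac{54731}{16900 - \left(2 - \left(30 - 7\right)^{\frac{3}{2}}\right)} = - \frac{54731}{16900 - \left(2 - 23^{\frac{3}{2}}\right)} = - \frac{54731}{16900 - \left(2 - 23 \sqrt{23}\right)} = - \frac{54731}{16898 + 23 \sqrt{23}}$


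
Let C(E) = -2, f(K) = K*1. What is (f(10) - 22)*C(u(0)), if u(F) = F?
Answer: 24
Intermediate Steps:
f(K) = K
(f(10) - 22)*C(u(0)) = (10 - 22)*(-2) = -12*(-2) = 24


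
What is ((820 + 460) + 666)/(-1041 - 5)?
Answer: -973/523 ≈ -1.8604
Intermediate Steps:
((820 + 460) + 666)/(-1041 - 5) = (1280 + 666)/(-1046) = 1946*(-1/1046) = -973/523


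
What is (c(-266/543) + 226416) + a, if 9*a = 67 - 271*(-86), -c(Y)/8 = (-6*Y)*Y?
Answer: 22509216775/98283 ≈ 2.2902e+5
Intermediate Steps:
c(Y) = 48*Y² (c(Y) = -8*(-6*Y)*Y = -(-48)*Y² = 48*Y²)
a = 2597 (a = (67 - 271*(-86))/9 = (67 + 23306)/9 = (⅑)*23373 = 2597)
(c(-266/543) + 226416) + a = (48*(-266/543)² + 226416) + 2597 = (48*(70756/294849) + 226416) + 2597 = (1132096/98283 + 226416) + 2597 = 22253975824/98283 + 2597 = 22509216775/98283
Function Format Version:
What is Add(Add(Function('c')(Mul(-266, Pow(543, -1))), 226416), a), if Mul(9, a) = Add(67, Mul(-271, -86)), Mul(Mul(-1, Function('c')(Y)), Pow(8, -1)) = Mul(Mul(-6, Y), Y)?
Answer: Rational(22509216775, 98283) ≈ 2.2902e+5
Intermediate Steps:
Function('c')(Y) = Mul(48, Pow(Y, 2)) (Function('c')(Y) = Mul(-8, Mul(Mul(-6, Y), Y)) = Mul(-8, Mul(-6, Pow(Y, 2))) = Mul(48, Pow(Y, 2)))
a = 2597 (a = Mul(Rational(1, 9), Add(67, Mul(-271, -86))) = Mul(Rational(1, 9), Add(67, 23306)) = Mul(Rational(1, 9), 23373) = 2597)
Add(Add(Function('c')(Mul(-266, Pow(543, -1))), 226416), a) = Add(Add(Mul(48, Pow(Mul(-266, Pow(543, -1)), 2)), 226416), 2597) = Add(Add(Mul(48, Pow(Mul(-266, Rational(1, 543)), 2)), 226416), 2597) = Add(Add(Mul(48, Pow(Rational(-266, 543), 2)), 226416), 2597) = Add(Add(Mul(48, Rational(70756, 294849)), 226416), 2597) = Add(Add(Rational(1132096, 98283), 226416), 2597) = Add(Rational(22253975824, 98283), 2597) = Rational(22509216775, 98283)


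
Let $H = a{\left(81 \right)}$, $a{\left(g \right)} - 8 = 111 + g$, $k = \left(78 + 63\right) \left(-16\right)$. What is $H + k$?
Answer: $-2056$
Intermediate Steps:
$k = -2256$ ($k = 141 \left(-16\right) = -2256$)
$a{\left(g \right)} = 119 + g$ ($a{\left(g \right)} = 8 + \left(111 + g\right) = 119 + g$)
$H = 200$ ($H = 119 + 81 = 200$)
$H + k = 200 - 2256 = -2056$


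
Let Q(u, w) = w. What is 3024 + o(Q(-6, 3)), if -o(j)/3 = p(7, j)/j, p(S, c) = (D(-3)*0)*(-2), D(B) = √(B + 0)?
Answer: 3024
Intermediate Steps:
D(B) = √B
p(S, c) = 0 (p(S, c) = (√(-3)*0)*(-2) = ((I*√3)*0)*(-2) = 0*(-2) = 0)
o(j) = 0 (o(j) = -0/j = -3*0 = 0)
3024 + o(Q(-6, 3)) = 3024 + 0 = 3024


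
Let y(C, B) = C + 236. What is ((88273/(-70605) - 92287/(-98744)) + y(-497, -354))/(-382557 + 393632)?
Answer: -1821845556797/77212907829000 ≈ -0.023595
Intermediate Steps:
y(C, B) = 236 + C
((88273/(-70605) - 92287/(-98744)) + y(-497, -354))/(-382557 + 393632) = ((88273/(-70605) - 92287/(-98744)) + (236 - 497))/(-382557 + 393632) = ((88273*(-1/70605) - 92287*(-1/98744)) - 261)/11075 = ((-88273/70605 + 92287/98744) - 261)*(1/11075) = (-2200505477/6971820120 - 261)*(1/11075) = -1821845556797/6971820120*1/11075 = -1821845556797/77212907829000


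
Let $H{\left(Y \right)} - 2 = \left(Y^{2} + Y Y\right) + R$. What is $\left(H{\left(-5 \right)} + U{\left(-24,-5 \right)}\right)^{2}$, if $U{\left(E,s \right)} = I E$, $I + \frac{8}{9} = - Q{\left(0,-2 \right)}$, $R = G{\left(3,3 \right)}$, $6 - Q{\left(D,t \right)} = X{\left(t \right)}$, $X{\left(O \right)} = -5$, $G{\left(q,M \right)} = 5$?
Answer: $\frac{1054729}{9} \approx 1.1719 \cdot 10^{5}$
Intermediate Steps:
$Q{\left(D,t \right)} = 11$ ($Q{\left(D,t \right)} = 6 - -5 = 6 + 5 = 11$)
$R = 5$
$H{\left(Y \right)} = 7 + 2 Y^{2}$ ($H{\left(Y \right)} = 2 + \left(\left(Y^{2} + Y Y\right) + 5\right) = 2 + \left(\left(Y^{2} + Y^{2}\right) + 5\right) = 2 + \left(2 Y^{2} + 5\right) = 2 + \left(5 + 2 Y^{2}\right) = 7 + 2 Y^{2}$)
$I = - \frac{107}{9}$ ($I = - \frac{8}{9} - 11 = - \frac{107}{9} \approx -11.889$)
$U{\left(E,s \right)} = - \frac{107 E}{9}$
$\left(H{\left(-5 \right)} + U{\left(-24,-5 \right)}\right)^{2} = \left(\left(7 + 2 \left(-5\right)^{2}\right) - - \frac{856}{3}\right)^{2} = \left(\left(7 + 2 \cdot 25\right) + \frac{856}{3}\right)^{2} = \left(\left(7 + 50\right) + \frac{856}{3}\right)^{2} = \left(57 + \frac{856}{3}\right)^{2} = \left(\frac{1027}{3}\right)^{2} = \frac{1054729}{9}$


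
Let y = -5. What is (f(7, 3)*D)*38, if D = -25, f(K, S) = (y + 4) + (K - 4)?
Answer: -1900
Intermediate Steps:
f(K, S) = -5 + K (f(K, S) = (-5 + 4) + (K - 4) = -1 + (-4 + K) = -5 + K)
(f(7, 3)*D)*38 = ((-5 + 7)*(-25))*38 = (2*(-25))*38 = -50*38 = -1900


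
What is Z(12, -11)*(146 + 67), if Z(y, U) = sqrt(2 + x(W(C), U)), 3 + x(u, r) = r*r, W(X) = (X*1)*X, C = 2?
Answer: 426*sqrt(30) ≈ 2333.3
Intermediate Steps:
W(X) = X**2 (W(X) = X*X = X**2)
x(u, r) = -3 + r**2 (x(u, r) = -3 + r*r = -3 + r**2)
Z(y, U) = sqrt(-1 + U**2) (Z(y, U) = sqrt(2 + (-3 + U**2)) = sqrt(-1 + U**2))
Z(12, -11)*(146 + 67) = sqrt(-1 + (-11)**2)*(146 + 67) = sqrt(-1 + 121)*213 = sqrt(120)*213 = (2*sqrt(30))*213 = 426*sqrt(30)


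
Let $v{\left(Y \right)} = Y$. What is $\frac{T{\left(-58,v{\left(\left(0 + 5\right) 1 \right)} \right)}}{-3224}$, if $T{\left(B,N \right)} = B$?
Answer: $\frac{29}{1612} \approx 0.01799$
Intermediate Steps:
$\frac{T{\left(-58,v{\left(\left(0 + 5\right) 1 \right)} \right)}}{-3224} = - \frac{58}{-3224} = \left(-58\right) \left(- \frac{1}{3224}\right) = \frac{29}{1612}$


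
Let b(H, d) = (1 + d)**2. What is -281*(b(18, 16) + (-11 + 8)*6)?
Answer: -76151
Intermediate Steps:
-281*(b(18, 16) + (-11 + 8)*6) = -281*((1 + 16)**2 + (-11 + 8)*6) = -281*(17**2 - 3*6) = -281*(289 - 18) = -281*271 = -76151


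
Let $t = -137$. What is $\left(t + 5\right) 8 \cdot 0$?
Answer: $0$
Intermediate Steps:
$\left(t + 5\right) 8 \cdot 0 = \left(-137 + 5\right) 8 \cdot 0 = \left(-132\right) 0 = 0$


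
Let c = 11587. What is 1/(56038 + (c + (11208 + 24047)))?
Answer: 1/102880 ≈ 9.7201e-6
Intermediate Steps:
1/(56038 + (c + (11208 + 24047))) = 1/(56038 + (11587 + (11208 + 24047))) = 1/(56038 + (11587 + 35255)) = 1/(56038 + 46842) = 1/102880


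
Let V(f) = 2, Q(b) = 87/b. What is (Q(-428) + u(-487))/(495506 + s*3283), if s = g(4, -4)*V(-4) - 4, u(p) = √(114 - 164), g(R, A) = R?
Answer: -29/72565688 + 5*I*√2/508638 ≈ -3.9964e-7 + 1.3902e-5*I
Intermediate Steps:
u(p) = 5*I*√2 (u(p) = √(-50) = 5*I*√2)
s = 4 (s = 4*2 - 4 = 8 - 4 = 4)
(Q(-428) + u(-487))/(495506 + s*3283) = (87/(-428) + 5*I*√2)/(495506 + 4*3283) = (87*(-1/428) + 5*I*√2)/(495506 + 13132) = (-87/428 + 5*I*√2)/508638 = (-87/428 + 5*I*√2)*(1/508638) = -29/72565688 + 5*I*√2/508638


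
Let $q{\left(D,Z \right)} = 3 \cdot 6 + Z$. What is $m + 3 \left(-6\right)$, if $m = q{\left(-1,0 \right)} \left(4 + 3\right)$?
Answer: $108$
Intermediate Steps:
$q{\left(D,Z \right)} = 18 + Z$
$m = 126$ ($m = \left(18 + 0\right) \left(4 + 3\right) = 18 \cdot 7 = 126$)
$m + 3 \left(-6\right) = 126 + 3 \left(-6\right) = 126 - 18 = 108$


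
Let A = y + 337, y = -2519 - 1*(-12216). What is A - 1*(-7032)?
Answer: 17066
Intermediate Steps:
y = 9697 (y = -2519 + 12216 = 9697)
A = 10034 (A = 9697 + 337 = 10034)
A - 1*(-7032) = 10034 - 1*(-7032) = 10034 + 7032 = 17066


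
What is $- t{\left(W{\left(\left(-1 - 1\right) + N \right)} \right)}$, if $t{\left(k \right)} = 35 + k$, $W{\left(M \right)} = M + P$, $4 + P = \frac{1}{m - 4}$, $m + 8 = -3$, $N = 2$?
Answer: $- \frac{464}{15} \approx -30.933$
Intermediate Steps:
$m = -11$ ($m = -8 - 3 = -11$)
$P = - \frac{61}{15}$ ($P = -4 + \frac{1}{-11 - 4} = -4 + \frac{1}{-15} = -4 - \frac{1}{15} = - \frac{61}{15} \approx -4.0667$)
$W{\left(M \right)} = - \frac{61}{15} + M$ ($W{\left(M \right)} = M - \frac{61}{15} = - \frac{61}{15} + M$)
$- t{\left(W{\left(\left(-1 - 1\right) + N \right)} \right)} = - (35 + \left(- \frac{61}{15} + \left(\left(-1 - 1\right) + 2\right)\right)) = - (35 + \left(- \frac{61}{15} + \left(-2 + 2\right)\right)) = - (35 + \left(- \frac{61}{15} + 0\right)) = - (35 - \frac{61}{15}) = \left(-1\right) \frac{464}{15} = - \frac{464}{15}$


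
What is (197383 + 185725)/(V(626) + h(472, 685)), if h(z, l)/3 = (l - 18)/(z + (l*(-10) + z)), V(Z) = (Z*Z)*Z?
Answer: 2262635848/1448826702655 ≈ 0.0015617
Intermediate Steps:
V(Z) = Z³ (V(Z) = Z²*Z = Z³)
h(z, l) = 3*(-18 + l)/(-10*l + 2*z) (h(z, l) = 3*((l - 18)/(z + (l*(-10) + z))) = 3*((-18 + l)/(z + (-10*l + z))) = 3*((-18 + l)/(z + (z - 10*l))) = 3*((-18 + l)/(-10*l + 2*z)) = 3*(-18 + l)/(-10*l + 2*z))
(197383 + 185725)/(V(626) + h(472, 685)) = (197383 + 185725)/(626³ + 3*(18 - 1*685)/(2*(-1*472 + 5*685))) = 383108/(245314376 + 3*(18 - 685)/(2*(-472 + 3425))) = 383108/(245314376 + (3/2)*(-667)/2953) = 383108/(245314376 + (3/2)*(1/2953)*(-667)) = 383108/(245314376 - 2001/5906) = 383108/(1448826702655/5906) = 383108*(5906/1448826702655) = 2262635848/1448826702655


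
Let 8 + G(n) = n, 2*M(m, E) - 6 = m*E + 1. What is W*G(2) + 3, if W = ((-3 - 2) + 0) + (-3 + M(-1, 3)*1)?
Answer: 39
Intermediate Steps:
M(m, E) = 7/2 + E*m/2 (M(m, E) = 3 + (m*E + 1)/2 = 3 + (E*m + 1)/2 = 3 + (1 + E*m)/2 = 3 + (½ + E*m/2) = 7/2 + E*m/2)
G(n) = -8 + n
W = -6 (W = ((-3 - 2) + 0) + (-3 + (7/2 + (½)*3*(-1))*1) = (-5 + 0) + (-3 + (7/2 - 3/2)*1) = -5 + (-3 + 2*1) = -5 + (-3 + 2) = -5 - 1 = -6)
W*G(2) + 3 = -6*(-8 + 2) + 3 = -6*(-6) + 3 = 36 + 3 = 39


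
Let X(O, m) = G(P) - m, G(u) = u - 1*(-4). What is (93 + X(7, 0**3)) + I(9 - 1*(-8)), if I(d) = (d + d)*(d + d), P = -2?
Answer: 1251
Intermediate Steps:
G(u) = 4 + u (G(u) = u + 4 = 4 + u)
I(d) = 4*d**2 (I(d) = (2*d)*(2*d) = 4*d**2)
X(O, m) = 2 - m (X(O, m) = (4 - 2) - m = 2 - m)
(93 + X(7, 0**3)) + I(9 - 1*(-8)) = (93 + (2 - 1*0**3)) + 4*(9 - 1*(-8))**2 = (93 + (2 - 1*0)) + 4*(9 + 8)**2 = (93 + (2 + 0)) + 4*17**2 = (93 + 2) + 4*289 = 95 + 1156 = 1251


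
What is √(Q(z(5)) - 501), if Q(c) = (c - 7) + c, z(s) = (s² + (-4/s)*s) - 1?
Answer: 6*I*√13 ≈ 21.633*I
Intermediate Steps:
z(s) = -5 + s² (z(s) = (s² - 4) - 1 = (-4 + s²) - 1 = -5 + s²)
Q(c) = -7 + 2*c (Q(c) = (-7 + c) + c = -7 + 2*c)
√(Q(z(5)) - 501) = √((-7 + 2*(-5 + 5²)) - 501) = √((-7 + 2*(-5 + 25)) - 501) = √((-7 + 2*20) - 501) = √((-7 + 40) - 501) = √(33 - 501) = √(-468) = 6*I*√13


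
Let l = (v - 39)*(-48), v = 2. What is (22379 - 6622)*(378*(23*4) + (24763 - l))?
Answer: 910171591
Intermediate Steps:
l = 1776 (l = (2 - 39)*(-48) = -37*(-48) = 1776)
(22379 - 6622)*(378*(23*4) + (24763 - l)) = (22379 - 6622)*(378*(23*4) + (24763 - 1*1776)) = 15757*(378*92 + (24763 - 1776)) = 15757*(34776 + 22987) = 15757*57763 = 910171591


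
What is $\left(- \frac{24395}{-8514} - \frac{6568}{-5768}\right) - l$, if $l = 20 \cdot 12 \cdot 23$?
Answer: $- \frac{33860460091}{6138594} \approx -5516.0$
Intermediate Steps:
$l = 5520$ ($l = 240 \cdot 23 = 5520$)
$\left(- \frac{24395}{-8514} - \frac{6568}{-5768}\right) - l = \left(- \frac{24395}{-8514} - \frac{6568}{-5768}\right) - 5520 = \left(\left(-24395\right) \left(- \frac{1}{8514}\right) - - \frac{821}{721}\right) - 5520 = \left(\frac{24395}{8514} + \frac{821}{721}\right) - 5520 = \frac{24578789}{6138594} - 5520 = - \frac{33860460091}{6138594}$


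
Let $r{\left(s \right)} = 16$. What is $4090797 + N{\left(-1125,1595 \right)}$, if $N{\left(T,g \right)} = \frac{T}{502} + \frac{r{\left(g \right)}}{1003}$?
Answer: $\frac{2059739713939}{503506} \approx 4.0908 \cdot 10^{6}$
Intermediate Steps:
$N{\left(T,g \right)} = \frac{16}{1003} + \frac{T}{502}$ ($N{\left(T,g \right)} = \frac{T}{502} + \frac{16}{1003} = \frac{16}{1003} + \frac{T}{502}$)
$4090797 + N{\left(-1125,1595 \right)} = 4090797 + \left(\frac{16}{1003} + \frac{1}{502} \left(-1125\right)\right) = 4090797 + \left(\frac{16}{1003} - \frac{1125}{502}\right) = 4090797 - \frac{1120343}{503506} = \frac{2059739713939}{503506}$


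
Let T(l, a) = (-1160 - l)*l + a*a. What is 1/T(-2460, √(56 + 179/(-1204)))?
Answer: -1204/3850324755 ≈ -3.1270e-7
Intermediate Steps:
T(l, a) = a² + l*(-1160 - l) (T(l, a) = l*(-1160 - l) + a² = a² + l*(-1160 - l))
1/T(-2460, √(56 + 179/(-1204))) = 1/((√(56 + 179/(-1204)))² - 1*(-2460)² - 1160*(-2460)) = 1/((√(56 + 179*(-1/1204)))² - 1*6051600 + 2853600) = 1/((√(56 - 179/1204))² - 6051600 + 2853600) = 1/((√(67245/1204))² - 6051600 + 2853600) = 1/((√20240745/602)² - 6051600 + 2853600) = 1/(67245/1204 - 6051600 + 2853600) = 1/(-3850324755/1204) = -1204/3850324755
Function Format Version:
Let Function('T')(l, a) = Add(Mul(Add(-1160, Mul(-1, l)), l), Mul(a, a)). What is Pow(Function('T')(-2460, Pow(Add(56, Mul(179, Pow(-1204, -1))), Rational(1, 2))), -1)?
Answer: Rational(-1204, 3850324755) ≈ -3.1270e-7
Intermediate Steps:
Function('T')(l, a) = Add(Pow(a, 2), Mul(l, Add(-1160, Mul(-1, l)))) (Function('T')(l, a) = Add(Mul(l, Add(-1160, Mul(-1, l))), Pow(a, 2)) = Add(Pow(a, 2), Mul(l, Add(-1160, Mul(-1, l)))))
Pow(Function('T')(-2460, Pow(Add(56, Mul(179, Pow(-1204, -1))), Rational(1, 2))), -1) = Pow(Add(Pow(Pow(Add(56, Mul(179, Pow(-1204, -1))), Rational(1, 2)), 2), Mul(-1, Pow(-2460, 2)), Mul(-1160, -2460)), -1) = Pow(Add(Pow(Pow(Add(56, Mul(179, Rational(-1, 1204))), Rational(1, 2)), 2), Mul(-1, 6051600), 2853600), -1) = Pow(Add(Pow(Pow(Add(56, Rational(-179, 1204)), Rational(1, 2)), 2), -6051600, 2853600), -1) = Pow(Add(Pow(Pow(Rational(67245, 1204), Rational(1, 2)), 2), -6051600, 2853600), -1) = Pow(Add(Pow(Mul(Rational(1, 602), Pow(20240745, Rational(1, 2))), 2), -6051600, 2853600), -1) = Pow(Add(Rational(67245, 1204), -6051600, 2853600), -1) = Pow(Rational(-3850324755, 1204), -1) = Rational(-1204, 3850324755)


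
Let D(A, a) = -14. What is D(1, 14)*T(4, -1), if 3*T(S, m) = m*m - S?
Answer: 14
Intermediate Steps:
T(S, m) = -S/3 + m²/3 (T(S, m) = (m*m - S)/3 = (m² - S)/3 = -S/3 + m²/3)
D(1, 14)*T(4, -1) = -14*(-⅓*4 + (⅓)*(-1)²) = -14*(-4/3 + (⅓)*1) = -14*(-4/3 + ⅓) = -14*(-1) = 14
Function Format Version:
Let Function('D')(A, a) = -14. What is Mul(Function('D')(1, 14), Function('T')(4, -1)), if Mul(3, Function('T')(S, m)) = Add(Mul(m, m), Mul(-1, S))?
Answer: 14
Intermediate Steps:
Function('T')(S, m) = Add(Mul(Rational(-1, 3), S), Mul(Rational(1, 3), Pow(m, 2))) (Function('T')(S, m) = Mul(Rational(1, 3), Add(Mul(m, m), Mul(-1, S))) = Mul(Rational(1, 3), Add(Pow(m, 2), Mul(-1, S))) = Add(Mul(Rational(-1, 3), S), Mul(Rational(1, 3), Pow(m, 2))))
Mul(Function('D')(1, 14), Function('T')(4, -1)) = Mul(-14, Add(Mul(Rational(-1, 3), 4), Mul(Rational(1, 3), Pow(-1, 2)))) = Mul(-14, Add(Rational(-4, 3), Mul(Rational(1, 3), 1))) = Mul(-14, Add(Rational(-4, 3), Rational(1, 3))) = Mul(-14, -1) = 14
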